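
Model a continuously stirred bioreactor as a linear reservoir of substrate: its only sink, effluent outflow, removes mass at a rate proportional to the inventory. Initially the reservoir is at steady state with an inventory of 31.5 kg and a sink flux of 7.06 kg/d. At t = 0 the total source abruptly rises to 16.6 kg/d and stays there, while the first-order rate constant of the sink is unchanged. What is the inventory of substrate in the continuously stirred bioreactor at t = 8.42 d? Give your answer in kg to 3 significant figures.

67.6 kg

τ = M₀/F₀ = 31.5/7.06 = 4.462 d; rate constant k = 1/τ.
New steady state M_∞ = F₁/k = F₁·τ = 16.6 × 4.462 = 74.065 kg.
M(t) = M_∞ + (M₀ − M_∞)·e^(−t/τ); t/τ = 8.42/4.462 = 1.887, so e^(−t/τ) = 0.1515.
M(t) = 74.065 − 42.57 × 0.1515 = 67.616 kg.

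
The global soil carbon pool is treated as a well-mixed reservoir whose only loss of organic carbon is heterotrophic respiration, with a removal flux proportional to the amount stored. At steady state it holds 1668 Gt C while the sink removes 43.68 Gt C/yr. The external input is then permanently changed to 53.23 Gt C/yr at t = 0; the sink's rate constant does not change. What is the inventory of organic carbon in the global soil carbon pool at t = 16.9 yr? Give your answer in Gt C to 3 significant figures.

The sink rate constant is k = F₀/M₀ = 43.68/1668 = 0.02619 yr⁻¹.
Solving dM/dt = F₁ − kM with M(0) = M₀ gives M(t) = F₁/k + (M₀ − F₁/k)·e^(−kt).
F₁/k = 53.23/0.02619 = 2032.7 Gt C; kt = 0.02619 × 16.9 = 0.4426, e^(−kt) = 0.6424.
M(16.9) = 2032.7 + (1668 − 2032.7) × 0.6424 = 2032.7 − 234.3 = 1798.4 Gt C.

1800 Gt C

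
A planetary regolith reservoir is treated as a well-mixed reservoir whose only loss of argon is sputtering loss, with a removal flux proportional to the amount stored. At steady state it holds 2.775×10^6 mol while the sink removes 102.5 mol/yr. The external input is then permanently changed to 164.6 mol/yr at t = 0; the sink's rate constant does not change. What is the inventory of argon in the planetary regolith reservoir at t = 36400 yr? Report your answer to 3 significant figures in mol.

The sink rate constant is k = F₀/M₀ = 102.5/2.775×10^6 = 3.694×10^-5 yr⁻¹.
Solving dM/dt = F₁ − kM with M(0) = M₀ gives M(t) = F₁/k + (M₀ − F₁/k)·e^(−kt).
F₁/k = 164.6/3.694×10^-5 = 4.4562×10^6 mol; kt = 3.694×10^-5 × 36400 = 1.345, e^(−kt) = 0.2607.
M(36400) = 4.4562×10^6 + (2.775×10^6 − 4.4562×10^6) × 0.2607 = 4.4562×10^6 − 438200 = 4.0180×10^6 mol.

4.02×10^6 mol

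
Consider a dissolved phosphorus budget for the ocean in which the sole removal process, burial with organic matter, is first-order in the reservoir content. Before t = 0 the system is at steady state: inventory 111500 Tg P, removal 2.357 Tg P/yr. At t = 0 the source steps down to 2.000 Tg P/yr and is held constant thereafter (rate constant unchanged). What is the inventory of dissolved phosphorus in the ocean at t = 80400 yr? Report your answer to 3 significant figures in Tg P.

The sink rate constant is k = F₀/M₀ = 2.357/111500 = 2.114×10^-5 yr⁻¹.
Solving dM/dt = F₁ − kM with M(0) = M₀ gives M(t) = F₁/k + (M₀ − F₁/k)·e^(−kt).
F₁/k = 2.000/2.114×10^-5 = 94612 Tg P; kt = 2.114×10^-5 × 80400 = 1.700, e^(−kt) = 0.1828.
M(80400) = 94612 + (111500 − 94612) × 0.1828 = 94612 + 3087 = 97698 Tg P.

97700 Tg P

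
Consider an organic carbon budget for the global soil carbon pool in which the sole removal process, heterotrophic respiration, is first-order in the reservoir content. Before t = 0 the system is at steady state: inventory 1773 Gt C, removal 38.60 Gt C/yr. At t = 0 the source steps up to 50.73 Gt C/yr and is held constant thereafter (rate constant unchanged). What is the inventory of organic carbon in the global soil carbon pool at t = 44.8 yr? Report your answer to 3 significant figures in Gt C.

2120 Gt C

τ = M₀/F₀ = 1773/38.60 = 45.93 yr; rate constant k = 1/τ.
New steady state M_∞ = F₁/k = F₁·τ = 50.73 × 45.93 = 2330.2 Gt C.
M(t) = M_∞ + (M₀ − M_∞)·e^(−t/τ); t/τ = 44.8/45.93 = 0.9753, so e^(−t/τ) = 0.3771.
M(t) = 2330.2 − 557.2 × 0.3771 = 2120.1 Gt C.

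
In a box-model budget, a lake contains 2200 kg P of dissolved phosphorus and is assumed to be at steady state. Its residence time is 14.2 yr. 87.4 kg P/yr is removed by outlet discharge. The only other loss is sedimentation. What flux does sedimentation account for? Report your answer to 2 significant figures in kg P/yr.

68 kg P/yr

Total removal F = M/τ = 2200 / 14.2 = 154.9 kg P/yr.
Sedimentation = F − (87.4) = 154.9 − 87.40 = 67.53 kg P/yr.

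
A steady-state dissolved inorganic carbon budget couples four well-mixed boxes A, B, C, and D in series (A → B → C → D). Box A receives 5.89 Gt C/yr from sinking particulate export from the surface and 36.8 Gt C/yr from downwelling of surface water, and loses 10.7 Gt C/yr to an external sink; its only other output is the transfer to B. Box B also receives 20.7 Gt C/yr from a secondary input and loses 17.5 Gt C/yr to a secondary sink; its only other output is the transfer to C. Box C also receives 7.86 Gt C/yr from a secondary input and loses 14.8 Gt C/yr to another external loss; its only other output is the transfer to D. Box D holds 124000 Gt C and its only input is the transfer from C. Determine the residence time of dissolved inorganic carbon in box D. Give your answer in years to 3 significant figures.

4390 yr

Box A: F(A→B) = (5.89 + 36.8) − 10.7 = 31.990 Gt C/yr.
Box B: F(B→C) = (31.990 + 20.7) − 17.5 = 35.190 Gt C/yr.
Box C: F(C→D) = (35.190 + 7.86) − 14.8 = 28.250 Gt C/yr.
Box D throughput = its input = 28.250 Gt C/yr; τ = 124000 / 28.250 = 4389 yr.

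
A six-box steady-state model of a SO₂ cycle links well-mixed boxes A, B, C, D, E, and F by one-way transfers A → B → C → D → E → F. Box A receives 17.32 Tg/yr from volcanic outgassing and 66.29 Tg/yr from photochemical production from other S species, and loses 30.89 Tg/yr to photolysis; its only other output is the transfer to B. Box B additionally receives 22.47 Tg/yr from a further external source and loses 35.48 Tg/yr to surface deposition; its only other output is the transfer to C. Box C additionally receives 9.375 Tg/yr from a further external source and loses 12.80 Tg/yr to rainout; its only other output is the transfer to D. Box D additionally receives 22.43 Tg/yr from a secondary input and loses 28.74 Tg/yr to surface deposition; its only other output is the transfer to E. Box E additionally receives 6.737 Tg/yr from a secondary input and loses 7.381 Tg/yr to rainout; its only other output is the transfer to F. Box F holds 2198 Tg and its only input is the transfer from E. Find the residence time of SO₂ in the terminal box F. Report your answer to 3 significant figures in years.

74.9 yr

Box A: F(A→B) = (17.32 + 66.29) − 30.89 = 52.720 Tg/yr.
Box B: F(B→C) = (52.720 + 22.47) − 35.48 = 39.710 Tg/yr.
Box C: F(C→D) = (39.710 + 9.375) − 12.80 = 36.285 Tg/yr.
Box D: F(D→E) = (36.285 + 22.43) − 28.74 = 29.975 Tg/yr.
Box E: F(E→F) = (29.975 + 6.737) − 7.381 = 29.331 Tg/yr.
Box F throughput = its input = 29.331 Tg/yr; τ = 2198 / 29.331 = 74.94 yr.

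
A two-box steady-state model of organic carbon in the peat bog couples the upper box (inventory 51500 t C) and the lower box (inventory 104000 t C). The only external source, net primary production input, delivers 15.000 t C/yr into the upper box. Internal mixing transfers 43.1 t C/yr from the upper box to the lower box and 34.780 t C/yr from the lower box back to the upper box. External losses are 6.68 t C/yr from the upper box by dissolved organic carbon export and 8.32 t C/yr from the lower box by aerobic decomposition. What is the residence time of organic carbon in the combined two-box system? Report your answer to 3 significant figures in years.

For the system as a whole, the A↔B exchange is internal and contributes nothing to the throughput; only the external sinks remove mass.
M_total = 51500 + 104000 = 155500 t C.
ΣF_external_out = 6.68 + 8.32 = 15.000 t C/yr.
τ = M_total / ΣF_ext = 155500 / 15.000 = 10370 yr.

10400 yr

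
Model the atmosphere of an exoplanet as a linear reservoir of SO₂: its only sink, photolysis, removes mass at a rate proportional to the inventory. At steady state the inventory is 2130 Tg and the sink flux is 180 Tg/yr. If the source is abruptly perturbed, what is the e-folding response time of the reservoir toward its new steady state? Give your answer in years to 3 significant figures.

11.8 yr

For a linear reservoir the response time equals the residence time τ = M/F.
τ = 2130 / 180 = 11.83 yr.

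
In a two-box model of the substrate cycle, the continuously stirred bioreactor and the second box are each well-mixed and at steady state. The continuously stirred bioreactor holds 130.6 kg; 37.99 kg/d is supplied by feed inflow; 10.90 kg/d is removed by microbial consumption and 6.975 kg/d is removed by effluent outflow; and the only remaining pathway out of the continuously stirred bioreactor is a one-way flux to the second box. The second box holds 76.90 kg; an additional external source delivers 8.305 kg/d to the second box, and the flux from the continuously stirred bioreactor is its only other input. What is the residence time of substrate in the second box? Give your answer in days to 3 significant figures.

2.71 d

Balance the continuously stirred bioreactor: ΣF_in = 37.990 kg/d.
Flux to the second box = ΣF_in − (10.90 + 6.975) = 20.115 kg/d.
Total input to the second box = 20.115 + 8.305 = 28.420 kg/d; at steady state this equals its total output.
τ = M / F = 76.90 / 28.420 = 2.706 d.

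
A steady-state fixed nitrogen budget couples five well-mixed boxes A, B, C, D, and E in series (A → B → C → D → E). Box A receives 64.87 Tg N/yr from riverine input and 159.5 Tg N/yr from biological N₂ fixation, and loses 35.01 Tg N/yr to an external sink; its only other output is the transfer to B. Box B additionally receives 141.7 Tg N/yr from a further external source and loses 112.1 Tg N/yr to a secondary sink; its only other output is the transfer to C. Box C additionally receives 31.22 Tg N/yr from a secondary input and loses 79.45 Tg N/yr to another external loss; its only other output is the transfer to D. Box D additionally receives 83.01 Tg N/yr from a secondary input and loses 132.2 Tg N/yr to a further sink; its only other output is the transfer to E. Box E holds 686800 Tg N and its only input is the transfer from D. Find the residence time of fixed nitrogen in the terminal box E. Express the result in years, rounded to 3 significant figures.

Box A: F(A→B) = (64.87 + 159.5) − 35.01 = 189.36 Tg N/yr.
Box B: F(B→C) = (189.36 + 141.7) − 112.1 = 218.96 Tg N/yr.
Box C: F(C→D) = (218.96 + 31.22) − 79.45 = 170.73 Tg N/yr.
Box D: F(D→E) = (170.73 + 83.01) − 132.2 = 121.54 Tg N/yr.
Box E throughput = its input = 121.54 Tg N/yr; τ = 686800 / 121.54 = 5651 yr.

5650 yr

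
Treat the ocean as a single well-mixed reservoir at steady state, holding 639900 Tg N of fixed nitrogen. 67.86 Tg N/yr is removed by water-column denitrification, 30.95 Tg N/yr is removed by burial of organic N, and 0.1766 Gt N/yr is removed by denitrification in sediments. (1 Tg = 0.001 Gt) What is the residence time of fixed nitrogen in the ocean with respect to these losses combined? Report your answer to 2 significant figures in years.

2300 yr

Convert the denitrification in sediments flux: 0.1766 Gt N/yr = 176.6 Tg N/yr.
Total removal = 67.86 + 30.95 + 176.6 = 275.41 Tg N/yr.
τ = M / ΣF_out = 639900 / 275.41 = 2323 yr.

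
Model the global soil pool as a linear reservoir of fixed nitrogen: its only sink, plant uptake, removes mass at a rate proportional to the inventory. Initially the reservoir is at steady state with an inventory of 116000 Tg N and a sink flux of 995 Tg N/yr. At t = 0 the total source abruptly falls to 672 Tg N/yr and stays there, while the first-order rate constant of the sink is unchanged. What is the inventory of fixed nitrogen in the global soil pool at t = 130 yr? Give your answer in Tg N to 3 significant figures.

The sink rate constant is k = F₀/M₀ = 995/116000 = 0.008578 yr⁻¹.
Solving dM/dt = F₁ − kM with M(0) = M₀ gives M(t) = F₁/k + (M₀ − F₁/k)·e^(−kt).
F₁/k = 672/0.008578 = 78344 Tg N; kt = 0.008578 × 130 = 1.115, e^(−kt) = 0.3279.
M(130) = 78344 + (116000 − 78344) × 0.3279 = 78344 + 12350 = 90691 Tg N.

90700 Tg N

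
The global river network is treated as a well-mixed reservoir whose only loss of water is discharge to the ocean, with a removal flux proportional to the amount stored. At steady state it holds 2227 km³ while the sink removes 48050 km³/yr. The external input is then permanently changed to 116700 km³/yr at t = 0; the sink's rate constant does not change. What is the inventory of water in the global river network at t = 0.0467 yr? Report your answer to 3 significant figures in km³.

τ = M₀/F₀ = 2227/48050 = 0.04635 yr; rate constant k = 1/τ.
New steady state M_∞ = F₁/k = F₁·τ = 116700 × 0.04635 = 5408.8 km³.
M(t) = M_∞ + (M₀ − M_∞)·e^(−t/τ); t/τ = 0.0467/0.04635 = 1.008, so e^(−t/τ) = 0.3651.
M(t) = 5408.8 − 3182 × 0.3651 = 4247.1 km³.

4250 km³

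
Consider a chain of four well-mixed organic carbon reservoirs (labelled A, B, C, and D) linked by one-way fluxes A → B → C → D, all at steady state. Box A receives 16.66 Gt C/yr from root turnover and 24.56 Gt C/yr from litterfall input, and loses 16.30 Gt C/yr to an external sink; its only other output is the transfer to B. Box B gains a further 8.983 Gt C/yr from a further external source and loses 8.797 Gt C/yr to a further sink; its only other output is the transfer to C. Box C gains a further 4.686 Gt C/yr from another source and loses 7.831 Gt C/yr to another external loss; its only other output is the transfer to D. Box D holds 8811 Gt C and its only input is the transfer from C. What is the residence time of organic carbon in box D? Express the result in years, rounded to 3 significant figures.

401 yr

Box A: F(A→B) = (16.66 + 24.56) − 16.30 = 24.920 Gt C/yr.
Box B: F(B→C) = (24.920 + 8.983) − 8.797 = 25.106 Gt C/yr.
Box C: F(C→D) = (25.106 + 4.686) − 7.831 = 21.961 Gt C/yr.
Box D throughput = its input = 21.961 Gt C/yr; τ = 8811 / 21.961 = 401.2 yr.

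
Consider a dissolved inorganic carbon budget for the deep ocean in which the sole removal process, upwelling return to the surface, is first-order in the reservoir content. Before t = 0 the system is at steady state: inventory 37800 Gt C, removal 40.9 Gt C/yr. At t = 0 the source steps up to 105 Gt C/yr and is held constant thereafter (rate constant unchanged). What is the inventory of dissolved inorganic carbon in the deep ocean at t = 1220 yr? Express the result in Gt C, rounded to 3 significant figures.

Residence time τ = M₀/F₀ = 924.2 yr. The eventual steady state is M_∞ = M₀·(F₁/F₀) = 37800 × 105/40.9 = 97042 Gt C.
The anomaly ΔM(t) = M(t) − M_∞ decays as ΔM₀·e^(−t/τ) with ΔM₀ = 37800 − 97042 = −59240 Gt C.
At t = 1220 yr, e^(−t/τ) = e^(−1.320) = 0.2671, so ΔM = −15820 Gt C and M = 97042 − 15820 = 81217 Gt C.

81200 Gt C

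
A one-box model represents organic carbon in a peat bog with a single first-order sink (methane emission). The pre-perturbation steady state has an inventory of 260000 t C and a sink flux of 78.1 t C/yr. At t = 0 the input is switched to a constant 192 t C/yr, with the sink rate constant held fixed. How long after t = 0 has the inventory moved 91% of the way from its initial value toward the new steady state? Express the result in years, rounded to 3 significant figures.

τ = M₀/F₀ = 260000/78.1 = 3329 yr.
The remaining gap fraction is e^(−t/τ); 91% covered ⇒ e^(−t/τ) = 0.0900.
t = −τ ln(0.0900) = 3329 × 2.408 = 8016 yr.

8020 yr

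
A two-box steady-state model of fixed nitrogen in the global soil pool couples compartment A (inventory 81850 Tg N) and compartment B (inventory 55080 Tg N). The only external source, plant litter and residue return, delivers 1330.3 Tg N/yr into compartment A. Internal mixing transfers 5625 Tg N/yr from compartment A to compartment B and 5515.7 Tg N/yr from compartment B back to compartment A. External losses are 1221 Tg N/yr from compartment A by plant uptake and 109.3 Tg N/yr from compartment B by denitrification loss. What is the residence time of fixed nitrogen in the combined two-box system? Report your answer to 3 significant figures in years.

103 yr

For the system as a whole, the A↔B exchange is internal and contributes nothing to the throughput; only the external sinks remove mass.
M_total = 81850 + 55080 = 136930 Tg N.
ΣF_external_out = 1221 + 109.3 = 1330.3 Tg N/yr.
τ = M_total / ΣF_ext = 136930 / 1330.3 = 102.9 yr.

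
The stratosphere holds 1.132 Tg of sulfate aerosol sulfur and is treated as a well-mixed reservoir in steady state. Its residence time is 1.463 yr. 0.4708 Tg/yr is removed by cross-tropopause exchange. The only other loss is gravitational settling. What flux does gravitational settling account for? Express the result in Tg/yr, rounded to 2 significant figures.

0.30 Tg/yr

Total removal F = M/τ = 1.132 / 1.463 = 0.7738 Tg/yr.
Gravitational settling = F − (0.4708) = 0.7738 − 0.4708 = 0.3030 Tg/yr.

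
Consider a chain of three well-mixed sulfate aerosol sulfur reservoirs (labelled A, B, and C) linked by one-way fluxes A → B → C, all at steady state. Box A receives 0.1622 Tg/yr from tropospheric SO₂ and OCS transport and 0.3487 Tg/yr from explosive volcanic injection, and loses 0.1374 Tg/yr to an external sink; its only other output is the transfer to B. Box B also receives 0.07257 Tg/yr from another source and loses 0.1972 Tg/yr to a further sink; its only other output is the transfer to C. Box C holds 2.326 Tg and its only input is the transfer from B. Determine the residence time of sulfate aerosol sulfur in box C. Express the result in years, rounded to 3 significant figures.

9.35 yr

Box A: F(A→B) = (0.1622 + 0.3487) − 0.1374 = 0.37350 Tg/yr.
Box B: F(B→C) = (0.37350 + 0.07257) − 0.1972 = 0.24887 Tg/yr.
Box C throughput = its input = 0.24887 Tg/yr; τ = 2.326 / 0.24887 = 9.346 yr.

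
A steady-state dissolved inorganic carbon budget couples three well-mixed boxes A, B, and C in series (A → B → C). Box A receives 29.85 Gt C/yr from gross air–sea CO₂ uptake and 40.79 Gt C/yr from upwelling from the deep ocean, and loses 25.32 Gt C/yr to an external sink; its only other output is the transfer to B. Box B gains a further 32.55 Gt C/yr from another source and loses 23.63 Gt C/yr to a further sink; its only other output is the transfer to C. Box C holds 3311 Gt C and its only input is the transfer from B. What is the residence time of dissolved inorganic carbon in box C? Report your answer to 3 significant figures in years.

61.0 yr

Box A: F(A→B) = (29.85 + 40.79) − 25.32 = 45.320 Gt C/yr.
Box B: F(B→C) = (45.320 + 32.55) − 23.63 = 54.240 Gt C/yr.
Box C throughput = its input = 54.240 Gt C/yr; τ = 3311 / 54.240 = 61.04 yr.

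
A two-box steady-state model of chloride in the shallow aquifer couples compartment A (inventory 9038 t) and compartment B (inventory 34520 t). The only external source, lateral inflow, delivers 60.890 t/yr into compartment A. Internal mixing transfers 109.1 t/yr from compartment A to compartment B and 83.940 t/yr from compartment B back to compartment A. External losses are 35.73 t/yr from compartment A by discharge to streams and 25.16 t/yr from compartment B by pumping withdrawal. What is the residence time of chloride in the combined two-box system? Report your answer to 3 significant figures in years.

715 yr

Residence time in the combined system uses the total inventory and the total *external* removal — internal exchanges between the two boxes cancel.
M_total = 9038 + 34520 = 43558 t.
ΣF_external_out = 35.73 + 25.16 = 60.890 t/yr.
τ = M_total / ΣF_ext = 43558 / 60.890 = 715.4 yr.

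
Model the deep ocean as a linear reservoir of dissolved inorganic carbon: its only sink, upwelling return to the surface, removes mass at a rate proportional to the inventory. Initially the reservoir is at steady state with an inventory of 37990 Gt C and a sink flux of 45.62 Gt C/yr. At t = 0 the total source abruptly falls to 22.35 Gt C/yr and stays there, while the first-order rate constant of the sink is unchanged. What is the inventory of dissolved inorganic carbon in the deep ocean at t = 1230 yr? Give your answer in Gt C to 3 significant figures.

Residence time τ = M₀/F₀ = 832.7 yr. The eventual steady state is M_∞ = M₀·(F₁/F₀) = 37990 × 22.35/45.62 = 18612 Gt C.
The anomaly ΔM(t) = M(t) − M_∞ decays as ΔM₀·e^(−t/τ) with ΔM₀ = 37990 − 18612 = 19380 Gt C.
At t = 1230 yr, e^(−t/τ) = e^(−1.477) = 0.2283, so ΔM = 4424 Gt C and M = 18612 + 4424 = 23036 Gt C.

23000 Gt C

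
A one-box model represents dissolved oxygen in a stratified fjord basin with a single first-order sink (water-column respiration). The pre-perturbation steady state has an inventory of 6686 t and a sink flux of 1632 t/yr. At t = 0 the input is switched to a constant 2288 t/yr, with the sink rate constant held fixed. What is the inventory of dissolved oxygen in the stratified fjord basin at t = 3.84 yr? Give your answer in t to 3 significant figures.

τ = M₀/F₀ = 6686/1632 = 4.097 yr; rate constant k = 1/τ.
New steady state M_∞ = F₁/k = F₁·τ = 2288 × 4.097 = 9373.5 t.
M(t) = M_∞ + (M₀ − M_∞)·e^(−t/τ); t/τ = 3.84/4.097 = 0.9373, so e^(−t/τ) = 0.3917.
M(t) = 9373.5 − 2688 × 0.3917 = 8320.9 t.

8320 t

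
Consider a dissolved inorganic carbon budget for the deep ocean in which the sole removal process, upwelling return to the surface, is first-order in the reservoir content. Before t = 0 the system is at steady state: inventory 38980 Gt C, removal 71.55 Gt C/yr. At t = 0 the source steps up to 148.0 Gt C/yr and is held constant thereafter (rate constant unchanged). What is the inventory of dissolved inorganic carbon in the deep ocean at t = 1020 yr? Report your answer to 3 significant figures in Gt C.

74200 Gt C

τ = M₀/F₀ = 38980/71.55 = 544.8 yr; rate constant k = 1/τ.
New steady state M_∞ = F₁/k = F₁·τ = 148.0 × 544.8 = 80629 Gt C.
M(t) = M_∞ + (M₀ − M_∞)·e^(−t/τ); t/τ = 1020/544.8 = 1.872, so e^(−t/τ) = 0.1538.
M(t) = 80629 − 41650 × 0.1538 = 74225 Gt C.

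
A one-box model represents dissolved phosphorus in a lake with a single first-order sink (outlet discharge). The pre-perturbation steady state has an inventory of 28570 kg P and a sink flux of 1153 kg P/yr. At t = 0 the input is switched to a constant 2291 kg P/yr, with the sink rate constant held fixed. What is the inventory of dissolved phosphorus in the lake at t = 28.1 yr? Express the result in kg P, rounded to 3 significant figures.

47700 kg P

The sink rate constant is k = F₀/M₀ = 1153/28570 = 0.04036 yr⁻¹.
Solving dM/dt = F₁ − kM with M(0) = M₀ gives M(t) = F₁/k + (M₀ − F₁/k)·e^(−kt).
F₁/k = 2291/0.04036 = 56768 kg P; kt = 0.04036 × 28.1 = 1.134, e^(−kt) = 0.3217.
M(28.1) = 56768 + (28570 − 56768) × 0.3217 = 56768 − 9072 = 47696 kg P.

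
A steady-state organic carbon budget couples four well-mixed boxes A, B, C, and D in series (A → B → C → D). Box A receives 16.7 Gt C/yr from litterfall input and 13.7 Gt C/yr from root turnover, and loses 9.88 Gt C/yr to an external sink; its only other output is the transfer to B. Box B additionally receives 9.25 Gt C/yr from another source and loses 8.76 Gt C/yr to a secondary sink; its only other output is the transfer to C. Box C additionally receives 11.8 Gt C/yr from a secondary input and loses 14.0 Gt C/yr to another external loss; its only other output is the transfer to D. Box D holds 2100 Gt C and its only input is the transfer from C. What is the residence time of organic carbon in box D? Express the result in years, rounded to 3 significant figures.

112 yr

Box A: F(A→B) = (16.7 + 13.7) − 9.88 = 20.520 Gt C/yr.
Box B: F(B→C) = (20.520 + 9.25) − 8.76 = 21.010 Gt C/yr.
Box C: F(C→D) = (21.010 + 11.8) − 14.0 = 18.810 Gt C/yr.
Box D throughput = its input = 18.810 Gt C/yr; τ = 2100 / 18.810 = 111.6 yr.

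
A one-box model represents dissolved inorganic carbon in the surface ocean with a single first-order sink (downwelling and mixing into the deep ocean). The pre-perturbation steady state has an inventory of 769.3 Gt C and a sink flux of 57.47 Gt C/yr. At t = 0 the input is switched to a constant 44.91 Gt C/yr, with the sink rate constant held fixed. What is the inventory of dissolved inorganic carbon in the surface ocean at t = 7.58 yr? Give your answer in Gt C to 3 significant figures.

Residence time τ = M₀/F₀ = 13.39 yr. The eventual steady state is M_∞ = M₀·(F₁/F₀) = 769.3 × 44.91/57.47 = 601.17 Gt C.
The anomaly ΔM(t) = M(t) − M_∞ decays as ΔM₀·e^(−t/τ) with ΔM₀ = 769.3 − 601.17 = 168.1 Gt C.
At t = 7.58 yr, e^(−t/τ) = e^(−0.5663) = 0.5676, so ΔM = 95.44 Gt C and M = 601.17 + 95.44 = 696.61 Gt C.

697 Gt C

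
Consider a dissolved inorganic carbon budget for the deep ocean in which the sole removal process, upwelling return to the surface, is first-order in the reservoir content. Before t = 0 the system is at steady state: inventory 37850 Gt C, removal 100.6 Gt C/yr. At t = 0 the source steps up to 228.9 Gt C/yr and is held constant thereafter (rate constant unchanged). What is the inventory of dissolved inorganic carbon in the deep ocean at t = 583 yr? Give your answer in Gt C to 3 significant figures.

75900 Gt C

The sink rate constant is k = F₀/M₀ = 100.6/37850 = 0.002658 yr⁻¹.
Solving dM/dt = F₁ − kM with M(0) = M₀ gives M(t) = F₁/k + (M₀ − F₁/k)·e^(−kt).
F₁/k = 228.9/0.002658 = 86122 Gt C; kt = 0.002658 × 583 = 1.550, e^(−kt) = 0.2123.
M(583) = 86122 + (37850 − 86122) × 0.2123 = 86122 − 10250 = 75872 Gt C.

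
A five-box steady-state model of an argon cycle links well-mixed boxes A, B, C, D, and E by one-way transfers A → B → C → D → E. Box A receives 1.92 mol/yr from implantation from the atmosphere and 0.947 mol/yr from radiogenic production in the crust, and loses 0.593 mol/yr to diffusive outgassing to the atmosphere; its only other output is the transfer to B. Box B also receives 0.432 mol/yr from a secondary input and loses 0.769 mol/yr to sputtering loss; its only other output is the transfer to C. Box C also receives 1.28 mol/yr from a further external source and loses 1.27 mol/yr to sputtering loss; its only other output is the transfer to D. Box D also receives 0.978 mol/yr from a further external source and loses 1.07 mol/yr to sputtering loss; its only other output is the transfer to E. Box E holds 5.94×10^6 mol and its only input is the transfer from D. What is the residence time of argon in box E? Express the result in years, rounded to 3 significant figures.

Box A: F(A→B) = (1.92 + 0.947) − 0.593 = 2.2740 mol/yr.
Box B: F(B→C) = (2.2740 + 0.432) − 0.769 = 1.9370 mol/yr.
Box C: F(C→D) = (1.9370 + 1.28) − 1.27 = 1.9470 mol/yr.
Box D: F(D→E) = (1.9470 + 0.978) − 1.07 = 1.8550 mol/yr.
Box E throughput = its input = 1.8550 mol/yr; τ = 5.94×10^6 / 1.8550 = 3.202×10^6 yr.

3.20×10^6 yr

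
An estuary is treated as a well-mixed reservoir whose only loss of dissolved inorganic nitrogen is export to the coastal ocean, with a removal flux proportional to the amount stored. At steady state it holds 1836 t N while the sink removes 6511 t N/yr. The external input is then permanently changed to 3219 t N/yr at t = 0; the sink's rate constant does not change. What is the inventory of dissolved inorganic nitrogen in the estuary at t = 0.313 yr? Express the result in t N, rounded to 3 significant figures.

1210 t N

τ = M₀/F₀ = 1836/6511 = 0.2820 yr; rate constant k = 1/τ.
New steady state M_∞ = F₁/k = F₁·τ = 3219 × 0.2820 = 907.71 t N.
M(t) = M_∞ + (M₀ − M_∞)·e^(−t/τ); t/τ = 0.313/0.2820 = 1.110, so e^(−t/τ) = 0.3296.
M(t) = 907.71 + 928.3 × 0.3296 = 1213.6 t N.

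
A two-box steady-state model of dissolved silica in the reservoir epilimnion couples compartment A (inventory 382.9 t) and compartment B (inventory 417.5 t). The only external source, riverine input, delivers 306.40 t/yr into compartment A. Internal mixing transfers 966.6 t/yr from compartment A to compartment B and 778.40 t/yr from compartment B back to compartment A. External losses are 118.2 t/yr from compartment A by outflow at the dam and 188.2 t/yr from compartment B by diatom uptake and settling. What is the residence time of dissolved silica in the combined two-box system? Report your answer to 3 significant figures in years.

Treat the two boxes together as one reservoir: the mixing fluxes between them are internal recycling, so τ = ΣM / Σ(external losses).
M_total = 382.9 + 417.5 = 800.40 t.
ΣF_external_out = 118.2 + 188.2 = 306.40 t/yr.
τ = M_total / ΣF_ext = 800.40 / 306.40 = 2.612 yr.

2.61 yr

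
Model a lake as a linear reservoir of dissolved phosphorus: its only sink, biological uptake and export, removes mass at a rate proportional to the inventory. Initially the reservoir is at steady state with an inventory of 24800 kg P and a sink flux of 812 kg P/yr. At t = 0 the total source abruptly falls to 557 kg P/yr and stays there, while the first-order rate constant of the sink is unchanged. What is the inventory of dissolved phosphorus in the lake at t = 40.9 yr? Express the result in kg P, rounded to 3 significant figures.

Residence time τ = M₀/F₀ = 30.54 yr. The eventual steady state is M_∞ = M₀·(F₁/F₀) = 24800 × 557/812 = 17012 kg P.
The anomaly ΔM(t) = M(t) − M_∞ decays as ΔM₀·e^(−t/τ) with ΔM₀ = 24800 − 17012 = 7788 kg P.
At t = 40.9 yr, e^(−t/τ) = e^(−1.339) = 0.2621, so ΔM = 2041 kg P and M = 17012 + 2041 = 19053 kg P.

19100 kg P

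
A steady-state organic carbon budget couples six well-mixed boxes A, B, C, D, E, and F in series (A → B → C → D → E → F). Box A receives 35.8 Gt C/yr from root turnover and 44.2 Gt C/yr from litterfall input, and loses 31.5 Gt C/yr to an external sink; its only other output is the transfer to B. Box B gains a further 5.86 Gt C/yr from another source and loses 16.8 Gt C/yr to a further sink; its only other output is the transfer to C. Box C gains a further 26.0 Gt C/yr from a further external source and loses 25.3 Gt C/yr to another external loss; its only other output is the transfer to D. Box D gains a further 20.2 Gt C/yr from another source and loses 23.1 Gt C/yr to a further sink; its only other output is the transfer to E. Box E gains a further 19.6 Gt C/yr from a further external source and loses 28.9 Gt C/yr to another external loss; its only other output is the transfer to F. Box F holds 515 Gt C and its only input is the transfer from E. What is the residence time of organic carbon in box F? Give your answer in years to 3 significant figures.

19.8 yr

Box A: F(A→B) = (35.8 + 44.2) − 31.5 = 48.500 Gt C/yr.
Box B: F(B→C) = (48.500 + 5.86) − 16.8 = 37.560 Gt C/yr.
Box C: F(C→D) = (37.560 + 26.0) − 25.3 = 38.260 Gt C/yr.
Box D: F(D→E) = (38.260 + 20.2) − 23.1 = 35.360 Gt C/yr.
Box E: F(E→F) = (35.360 + 19.6) − 28.9 = 26.060 Gt C/yr.
Box F throughput = its input = 26.060 Gt C/yr; τ = 515 / 26.060 = 19.76 yr.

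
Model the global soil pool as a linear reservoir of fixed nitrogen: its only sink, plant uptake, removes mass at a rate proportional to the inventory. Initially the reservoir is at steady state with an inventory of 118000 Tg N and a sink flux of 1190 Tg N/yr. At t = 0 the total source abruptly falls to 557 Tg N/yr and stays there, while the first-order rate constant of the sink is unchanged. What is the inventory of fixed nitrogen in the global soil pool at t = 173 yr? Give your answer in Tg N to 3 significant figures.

Residence time τ = M₀/F₀ = 99.16 yr. The eventual steady state is M_∞ = M₀·(F₁/F₀) = 118000 × 557/1190 = 55232 Tg N.
The anomaly ΔM(t) = M(t) − M_∞ decays as ΔM₀·e^(−t/τ) with ΔM₀ = 118000 − 55232 = 62770 Tg N.
At t = 173 yr, e^(−t/τ) = e^(−1.745) = 0.1747, so ΔM = 10970 Tg N and M = 55232 + 10970 = 66198 Tg N.

66200 Tg N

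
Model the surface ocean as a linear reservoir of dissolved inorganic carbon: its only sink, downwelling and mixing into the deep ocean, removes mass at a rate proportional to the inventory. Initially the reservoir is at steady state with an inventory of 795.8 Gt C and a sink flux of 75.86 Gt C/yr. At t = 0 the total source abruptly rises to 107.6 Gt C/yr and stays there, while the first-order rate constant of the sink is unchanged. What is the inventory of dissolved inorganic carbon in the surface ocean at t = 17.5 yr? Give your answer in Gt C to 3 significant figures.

The sink rate constant is k = F₀/M₀ = 75.86/795.8 = 0.09533 yr⁻¹.
Solving dM/dt = F₁ − kM with M(0) = M₀ gives M(t) = F₁/k + (M₀ − F₁/k)·e^(−kt).
F₁/k = 107.6/0.09533 = 1128.8 Gt C; kt = 0.09533 × 17.5 = 1.668, e^(−kt) = 0.1886.
M(17.5) = 1128.8 + (795.8 − 1128.8) × 0.1886 = 1128.8 − 62.79 = 1066.0 Gt C.

1070 Gt C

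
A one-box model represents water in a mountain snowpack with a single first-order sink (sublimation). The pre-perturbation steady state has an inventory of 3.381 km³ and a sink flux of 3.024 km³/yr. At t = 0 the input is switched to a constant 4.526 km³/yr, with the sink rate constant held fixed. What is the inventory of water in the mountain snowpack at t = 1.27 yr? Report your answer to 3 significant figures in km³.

The sink rate constant is k = F₀/M₀ = 3.024/3.381 = 0.8944 yr⁻¹.
Solving dM/dt = F₁ − kM with M(0) = M₀ gives M(t) = F₁/k + (M₀ − F₁/k)·e^(−kt).
F₁/k = 4.526/0.8944 = 5.0603 km³; kt = 0.8944 × 1.27 = 1.136, e^(−kt) = 0.3211.
M(1.27) = 5.0603 + (3.381 − 5.0603) × 0.3211 = 5.0603 − 0.5393 = 4.5210 km³.

4.52 km³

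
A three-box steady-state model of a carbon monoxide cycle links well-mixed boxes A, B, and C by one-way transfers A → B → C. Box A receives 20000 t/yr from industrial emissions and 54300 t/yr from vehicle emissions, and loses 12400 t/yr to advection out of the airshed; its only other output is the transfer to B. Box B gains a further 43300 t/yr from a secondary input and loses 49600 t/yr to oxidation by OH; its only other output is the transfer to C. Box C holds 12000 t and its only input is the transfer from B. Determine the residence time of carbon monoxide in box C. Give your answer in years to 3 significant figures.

Box A: F(A→B) = (20000 + 54300) − 12400 = 61900 t/yr.
Box B: F(B→C) = (61900 + 43300) − 49600 = 55600 t/yr.
Box C throughput = its input = 55600 t/yr; τ = 12000 / 55600 = 0.2158 yr.

0.216 yr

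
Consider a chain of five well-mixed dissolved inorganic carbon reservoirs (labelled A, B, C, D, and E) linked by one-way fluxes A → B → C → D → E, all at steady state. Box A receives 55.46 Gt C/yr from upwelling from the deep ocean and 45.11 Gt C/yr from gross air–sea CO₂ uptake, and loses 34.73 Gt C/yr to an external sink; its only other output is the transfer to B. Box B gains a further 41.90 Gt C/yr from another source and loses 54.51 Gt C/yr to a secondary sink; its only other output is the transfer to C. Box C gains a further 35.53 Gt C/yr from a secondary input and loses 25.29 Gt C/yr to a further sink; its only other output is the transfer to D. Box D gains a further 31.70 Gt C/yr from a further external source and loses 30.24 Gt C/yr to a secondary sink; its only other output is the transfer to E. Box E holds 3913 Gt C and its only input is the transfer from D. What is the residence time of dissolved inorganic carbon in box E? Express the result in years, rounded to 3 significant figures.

60.3 yr

Box A: F(A→B) = (55.46 + 45.11) − 34.73 = 65.840 Gt C/yr.
Box B: F(B→C) = (65.840 + 41.90) − 54.51 = 53.230 Gt C/yr.
Box C: F(C→D) = (53.230 + 35.53) − 25.29 = 63.470 Gt C/yr.
Box D: F(D→E) = (63.470 + 31.70) − 30.24 = 64.930 Gt C/yr.
Box E throughput = its input = 64.930 Gt C/yr; τ = 3913 / 64.930 = 60.26 yr.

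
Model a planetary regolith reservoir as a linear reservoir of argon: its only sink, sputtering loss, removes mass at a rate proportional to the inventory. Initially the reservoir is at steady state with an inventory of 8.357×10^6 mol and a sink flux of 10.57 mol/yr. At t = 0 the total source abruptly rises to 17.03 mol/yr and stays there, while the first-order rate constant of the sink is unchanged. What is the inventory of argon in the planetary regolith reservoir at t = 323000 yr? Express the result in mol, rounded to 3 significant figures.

1.01×10^7 mol

The sink rate constant is k = F₀/M₀ = 10.57/8.357×10^6 = 1.265×10^-6 yr⁻¹.
Solving dM/dt = F₁ − kM with M(0) = M₀ gives M(t) = F₁/k + (M₀ − F₁/k)·e^(−kt).
F₁/k = 17.03/1.265×10^-6 = 1.3464×10^7 mol; kt = 1.265×10^-6 × 323000 = 0.4085, e^(−kt) = 0.6646.
M(323000) = 1.3464×10^7 + (8.357×10^6 − 1.3464×10^7) × 0.6646 = 1.3464×10^7 − 3.395×10^6 = 1.0070×10^7 mol.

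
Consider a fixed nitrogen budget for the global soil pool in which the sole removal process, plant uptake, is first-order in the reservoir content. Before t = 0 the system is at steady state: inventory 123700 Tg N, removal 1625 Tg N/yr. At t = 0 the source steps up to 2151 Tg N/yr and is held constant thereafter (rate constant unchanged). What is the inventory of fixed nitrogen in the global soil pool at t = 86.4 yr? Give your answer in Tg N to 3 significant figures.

τ = M₀/F₀ = 123700/1625 = 76.12 yr; rate constant k = 1/τ.
New steady state M_∞ = F₁/k = F₁·τ = 2151 × 76.12 = 163740 Tg N.
M(t) = M_∞ + (M₀ − M_∞)·e^(−t/τ); t/τ = 86.4/76.12 = 1.135, so e^(−t/τ) = 0.3214.
M(t) = 163740 − 40040 × 0.3214 = 150870 Tg N.

151000 Tg N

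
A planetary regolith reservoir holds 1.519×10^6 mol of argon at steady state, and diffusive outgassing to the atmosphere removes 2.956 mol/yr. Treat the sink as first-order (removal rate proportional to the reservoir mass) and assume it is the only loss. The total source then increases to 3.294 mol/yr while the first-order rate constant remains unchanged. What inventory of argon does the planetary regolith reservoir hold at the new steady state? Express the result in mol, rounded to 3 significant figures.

Rate constant k = F/M = 2.956 / 1.519×10^6 = 1.946×10^-6 yr⁻¹.
At the new steady state, source = k·M_new ⇒ M_new = 3.294 / 1.946×10^-6 = 1.693×10^6 mol.
(Equivalently M_new = M × F_new/F_old = 1.519×10^6 × 3.294/2.956.)

1.69×10^6 mol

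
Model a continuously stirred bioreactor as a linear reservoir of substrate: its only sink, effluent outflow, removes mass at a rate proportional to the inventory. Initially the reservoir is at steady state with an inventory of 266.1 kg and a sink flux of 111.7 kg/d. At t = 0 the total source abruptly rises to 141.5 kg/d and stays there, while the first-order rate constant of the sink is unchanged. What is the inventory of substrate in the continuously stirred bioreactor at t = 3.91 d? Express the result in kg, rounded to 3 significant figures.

Residence time τ = M₀/F₀ = 2.382 d. The eventual steady state is M_∞ = M₀·(F₁/F₀) = 266.1 × 141.5/111.7 = 337.09 kg.
The anomaly ΔM(t) = M(t) − M_∞ decays as ΔM₀·e^(−t/τ) with ΔM₀ = 266.1 − 337.09 = −70.99 kg.
At t = 3.91 d, e^(−t/τ) = e^(−1.641) = 0.1937, so ΔM = −13.75 kg and M = 337.09 − 13.75 = 323.34 kg.

323 kg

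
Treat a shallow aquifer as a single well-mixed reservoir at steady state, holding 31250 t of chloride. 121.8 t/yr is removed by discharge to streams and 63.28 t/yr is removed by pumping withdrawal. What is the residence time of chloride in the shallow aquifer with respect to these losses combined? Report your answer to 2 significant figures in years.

Total removal = 121.8 + 63.28 = 185.08 t/yr.
τ = M / ΣF_out = 31250 / 185.08 = 168.8 yr.

170 yr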